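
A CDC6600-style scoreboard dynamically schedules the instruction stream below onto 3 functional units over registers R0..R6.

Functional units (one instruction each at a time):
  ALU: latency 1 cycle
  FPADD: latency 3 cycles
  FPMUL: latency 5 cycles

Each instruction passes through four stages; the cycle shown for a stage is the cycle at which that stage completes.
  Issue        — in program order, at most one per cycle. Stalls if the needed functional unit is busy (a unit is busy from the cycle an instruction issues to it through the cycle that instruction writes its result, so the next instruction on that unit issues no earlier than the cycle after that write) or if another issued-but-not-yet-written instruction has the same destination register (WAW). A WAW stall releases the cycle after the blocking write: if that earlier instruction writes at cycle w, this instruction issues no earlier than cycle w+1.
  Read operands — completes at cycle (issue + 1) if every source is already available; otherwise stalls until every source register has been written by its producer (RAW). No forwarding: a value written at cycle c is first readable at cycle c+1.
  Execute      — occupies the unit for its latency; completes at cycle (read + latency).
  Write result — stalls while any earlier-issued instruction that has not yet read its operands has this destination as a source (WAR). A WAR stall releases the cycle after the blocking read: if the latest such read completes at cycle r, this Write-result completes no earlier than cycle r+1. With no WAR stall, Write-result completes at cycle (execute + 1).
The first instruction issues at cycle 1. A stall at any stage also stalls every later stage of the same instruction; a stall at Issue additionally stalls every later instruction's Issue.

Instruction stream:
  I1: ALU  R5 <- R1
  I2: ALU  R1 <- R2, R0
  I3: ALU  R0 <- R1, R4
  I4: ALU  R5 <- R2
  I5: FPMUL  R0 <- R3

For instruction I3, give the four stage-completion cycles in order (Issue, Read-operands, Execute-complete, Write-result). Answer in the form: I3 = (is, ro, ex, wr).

I3 = (9, 10, 11, 12)

[I1] 1/2/3/4
[I2] 5/6/7/8  (struct: ALU busy until I1 writes@4)
[I3] 9/10/11/12  (struct: ALU busy until I2 writes@8)
[I4] 13/14/15/16  (struct: ALU busy until I3 writes@12)
[I5] 14/15/20/21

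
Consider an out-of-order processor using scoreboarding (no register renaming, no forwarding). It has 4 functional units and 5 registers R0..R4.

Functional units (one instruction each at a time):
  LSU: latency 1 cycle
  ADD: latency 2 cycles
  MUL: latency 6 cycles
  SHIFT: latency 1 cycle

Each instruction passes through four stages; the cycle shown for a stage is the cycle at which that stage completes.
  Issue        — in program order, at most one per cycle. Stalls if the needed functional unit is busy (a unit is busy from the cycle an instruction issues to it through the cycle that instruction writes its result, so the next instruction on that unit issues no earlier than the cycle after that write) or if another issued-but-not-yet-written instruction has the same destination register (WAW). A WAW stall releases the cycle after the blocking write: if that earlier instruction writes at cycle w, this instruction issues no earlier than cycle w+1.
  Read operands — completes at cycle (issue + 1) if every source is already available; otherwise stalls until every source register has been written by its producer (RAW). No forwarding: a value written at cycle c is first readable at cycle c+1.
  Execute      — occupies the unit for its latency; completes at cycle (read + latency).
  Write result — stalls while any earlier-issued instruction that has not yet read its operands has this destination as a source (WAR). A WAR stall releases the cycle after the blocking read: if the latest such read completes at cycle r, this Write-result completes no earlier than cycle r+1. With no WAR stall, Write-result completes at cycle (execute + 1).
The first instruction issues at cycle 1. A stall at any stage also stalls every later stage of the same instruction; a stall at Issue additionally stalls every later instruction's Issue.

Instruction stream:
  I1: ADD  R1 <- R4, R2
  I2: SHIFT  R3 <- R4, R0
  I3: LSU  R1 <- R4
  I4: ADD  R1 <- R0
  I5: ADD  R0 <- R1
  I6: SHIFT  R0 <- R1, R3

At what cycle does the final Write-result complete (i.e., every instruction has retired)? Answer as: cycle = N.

cycle = 23

[1] I1 dispatched to ADD
[2] I1 operands ready | I2 dispatched to SHIFT
[3] I2 operands ready
[4] I1 complete | I2 complete
[5] R1←I1 | R3←I2
[6] I3 dispatched to LSU
[7] I3 operands ready
[8] I3 complete
[9] R1←I3
[10] I4 dispatched to ADD
[11] I4 operands ready
[13] I4 complete
[14] R1←I4
[15] I5 dispatched to ADD
[16] I5 operands ready
[18] I5 complete
[19] R0←I5
[20] I6 dispatched to SHIFT
[21] I6 operands ready
[22] I6 complete
[23] R0←I6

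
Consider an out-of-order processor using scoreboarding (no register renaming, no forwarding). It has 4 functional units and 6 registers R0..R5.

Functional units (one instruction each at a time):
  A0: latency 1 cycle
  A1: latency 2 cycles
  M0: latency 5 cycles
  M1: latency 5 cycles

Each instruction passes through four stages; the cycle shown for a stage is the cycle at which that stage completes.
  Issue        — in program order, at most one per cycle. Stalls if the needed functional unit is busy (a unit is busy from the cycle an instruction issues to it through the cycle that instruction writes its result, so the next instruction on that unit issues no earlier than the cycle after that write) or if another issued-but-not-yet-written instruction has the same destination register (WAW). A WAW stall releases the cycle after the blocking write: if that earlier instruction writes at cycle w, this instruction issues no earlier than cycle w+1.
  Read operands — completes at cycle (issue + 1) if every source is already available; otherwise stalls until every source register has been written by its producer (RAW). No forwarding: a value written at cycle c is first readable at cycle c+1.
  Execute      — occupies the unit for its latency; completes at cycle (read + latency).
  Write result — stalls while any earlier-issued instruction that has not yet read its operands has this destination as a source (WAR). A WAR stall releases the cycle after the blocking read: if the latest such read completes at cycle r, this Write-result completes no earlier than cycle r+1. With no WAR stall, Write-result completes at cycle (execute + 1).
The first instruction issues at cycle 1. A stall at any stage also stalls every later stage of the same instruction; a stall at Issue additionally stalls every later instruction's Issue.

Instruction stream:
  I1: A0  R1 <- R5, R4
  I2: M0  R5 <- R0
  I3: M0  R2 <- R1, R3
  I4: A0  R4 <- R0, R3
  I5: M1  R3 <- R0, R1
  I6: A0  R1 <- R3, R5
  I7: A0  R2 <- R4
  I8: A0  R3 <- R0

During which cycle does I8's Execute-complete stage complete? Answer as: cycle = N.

cycle = 29

cycle 1: I1 dispatched to A0
cycle 2: I1 operands ready | I2 dispatched to M0
cycle 3: I1 complete | I2 operands ready
cycle 4: R1←I1
cycle 8: I2 complete
cycle 9: R5←I2
cycle 10: I3 dispatched to M0
cycle 11: I3 operands ready | I4 dispatched to A0
cycle 12: I4 operands ready | I5 dispatched to M1
cycle 13: I4 complete | I5 operands ready
cycle 14: R4←I4
cycle 15: I6 dispatched to A0
cycle 16: I3 complete
cycle 17: R2←I3
cycle 18: I5 complete
cycle 19: R3←I5
cycle 20: I6 operands ready
cycle 21: I6 complete
cycle 22: R1←I6
cycle 23: I7 dispatched to A0
cycle 24: I7 operands ready
cycle 25: I7 complete
cycle 26: R2←I7
cycle 27: I8 dispatched to A0
cycle 28: I8 operands ready
cycle 29: I8 complete
cycle 30: R3←I8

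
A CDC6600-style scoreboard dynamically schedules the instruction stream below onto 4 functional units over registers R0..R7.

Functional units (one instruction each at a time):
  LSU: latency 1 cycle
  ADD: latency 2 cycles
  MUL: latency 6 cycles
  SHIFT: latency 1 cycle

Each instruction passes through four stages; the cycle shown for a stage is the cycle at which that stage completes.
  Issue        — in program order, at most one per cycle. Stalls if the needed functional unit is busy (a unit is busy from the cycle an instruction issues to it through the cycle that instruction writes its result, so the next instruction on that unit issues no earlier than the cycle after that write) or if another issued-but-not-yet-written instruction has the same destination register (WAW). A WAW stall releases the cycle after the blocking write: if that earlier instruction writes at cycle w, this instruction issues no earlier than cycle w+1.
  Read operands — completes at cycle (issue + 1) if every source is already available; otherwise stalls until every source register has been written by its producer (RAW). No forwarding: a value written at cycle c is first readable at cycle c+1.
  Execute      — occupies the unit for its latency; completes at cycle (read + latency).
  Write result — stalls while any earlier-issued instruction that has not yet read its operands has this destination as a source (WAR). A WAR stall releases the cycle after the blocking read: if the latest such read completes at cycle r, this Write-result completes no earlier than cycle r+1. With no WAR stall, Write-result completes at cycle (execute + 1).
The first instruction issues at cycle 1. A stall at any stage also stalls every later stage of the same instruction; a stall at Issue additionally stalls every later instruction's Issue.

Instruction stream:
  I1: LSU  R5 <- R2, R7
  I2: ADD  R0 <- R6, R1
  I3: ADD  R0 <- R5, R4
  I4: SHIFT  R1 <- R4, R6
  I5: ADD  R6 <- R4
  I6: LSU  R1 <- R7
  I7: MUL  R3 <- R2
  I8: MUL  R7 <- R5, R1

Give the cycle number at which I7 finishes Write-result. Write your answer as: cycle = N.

cycle = 22

cycle 1: I1 dispatched to LSU
cycle 2: I1 operands ready; I2 dispatched to ADD
cycle 3: I1 complete; I2 operands ready
cycle 4: R5←I1
cycle 5: I2 complete
cycle 6: R0←I2
cycle 7: I3 dispatched to ADD
cycle 8: I3 operands ready; I4 dispatched to SHIFT
cycle 9: I4 operands ready
cycle 10: I3 complete; I4 complete
cycle 11: R0←I3; R1←I4
cycle 12: I5 dispatched to ADD
cycle 13: I5 operands ready; I6 dispatched to LSU
cycle 14: I6 operands ready; I7 dispatched to MUL
cycle 15: I5 complete; I6 complete; I7 operands ready
cycle 16: R6←I5; R1←I6
cycle 21: I7 complete
cycle 22: R3←I7
cycle 23: I8 dispatched to MUL
cycle 24: I8 operands ready
cycle 30: I8 complete
cycle 31: R7←I8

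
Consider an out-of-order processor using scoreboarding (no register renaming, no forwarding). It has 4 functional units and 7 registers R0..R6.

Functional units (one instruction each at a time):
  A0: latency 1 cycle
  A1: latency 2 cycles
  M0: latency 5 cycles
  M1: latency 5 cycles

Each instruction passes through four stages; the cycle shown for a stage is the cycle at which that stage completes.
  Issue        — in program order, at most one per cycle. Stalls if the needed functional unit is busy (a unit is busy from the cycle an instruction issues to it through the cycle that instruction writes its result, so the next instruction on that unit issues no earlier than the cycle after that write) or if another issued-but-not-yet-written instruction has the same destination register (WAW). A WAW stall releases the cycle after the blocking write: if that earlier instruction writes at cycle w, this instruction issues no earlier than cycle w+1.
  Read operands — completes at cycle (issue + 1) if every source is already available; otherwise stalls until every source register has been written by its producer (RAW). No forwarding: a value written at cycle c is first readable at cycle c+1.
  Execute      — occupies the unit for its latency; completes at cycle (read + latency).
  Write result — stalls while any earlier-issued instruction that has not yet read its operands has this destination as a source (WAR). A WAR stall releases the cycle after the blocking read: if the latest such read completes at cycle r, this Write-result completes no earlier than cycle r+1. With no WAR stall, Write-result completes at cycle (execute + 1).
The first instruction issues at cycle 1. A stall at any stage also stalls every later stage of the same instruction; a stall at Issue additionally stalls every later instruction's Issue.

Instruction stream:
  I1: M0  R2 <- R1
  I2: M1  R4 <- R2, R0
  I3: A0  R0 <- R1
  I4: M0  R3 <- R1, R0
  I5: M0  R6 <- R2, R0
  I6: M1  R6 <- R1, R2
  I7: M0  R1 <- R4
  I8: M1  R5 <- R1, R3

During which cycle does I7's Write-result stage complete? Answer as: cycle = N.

c1: issue I1 (M0)
c2: I1 read-ops · issue I2 (M1)
c3: issue I3 (A0)
c4: I3 read-ops
c5: I3 finished on A0
c7: I1 finished on M0
c8: I1→R2
c9: I2 read-ops · issue I4 (M0)
c10: I3→R0
c11: I4 read-ops
c14: I2 finished on M1
c15: I2→R4
c16: I4 finished on M0
c17: I4→R3
c18: issue I5 (M0)
c19: I5 read-ops
c24: I5 finished on M0
c25: I5→R6
c26: issue I6 (M1)
c27: I6 read-ops · issue I7 (M0)
c28: I7 read-ops
c32: I6 finished on M1
c33: I6→R6 · I7 finished on M0
c34: I7→R1 · issue I8 (M1)
c35: I8 read-ops
c40: I8 finished on M1
c41: I8→R5

cycle = 34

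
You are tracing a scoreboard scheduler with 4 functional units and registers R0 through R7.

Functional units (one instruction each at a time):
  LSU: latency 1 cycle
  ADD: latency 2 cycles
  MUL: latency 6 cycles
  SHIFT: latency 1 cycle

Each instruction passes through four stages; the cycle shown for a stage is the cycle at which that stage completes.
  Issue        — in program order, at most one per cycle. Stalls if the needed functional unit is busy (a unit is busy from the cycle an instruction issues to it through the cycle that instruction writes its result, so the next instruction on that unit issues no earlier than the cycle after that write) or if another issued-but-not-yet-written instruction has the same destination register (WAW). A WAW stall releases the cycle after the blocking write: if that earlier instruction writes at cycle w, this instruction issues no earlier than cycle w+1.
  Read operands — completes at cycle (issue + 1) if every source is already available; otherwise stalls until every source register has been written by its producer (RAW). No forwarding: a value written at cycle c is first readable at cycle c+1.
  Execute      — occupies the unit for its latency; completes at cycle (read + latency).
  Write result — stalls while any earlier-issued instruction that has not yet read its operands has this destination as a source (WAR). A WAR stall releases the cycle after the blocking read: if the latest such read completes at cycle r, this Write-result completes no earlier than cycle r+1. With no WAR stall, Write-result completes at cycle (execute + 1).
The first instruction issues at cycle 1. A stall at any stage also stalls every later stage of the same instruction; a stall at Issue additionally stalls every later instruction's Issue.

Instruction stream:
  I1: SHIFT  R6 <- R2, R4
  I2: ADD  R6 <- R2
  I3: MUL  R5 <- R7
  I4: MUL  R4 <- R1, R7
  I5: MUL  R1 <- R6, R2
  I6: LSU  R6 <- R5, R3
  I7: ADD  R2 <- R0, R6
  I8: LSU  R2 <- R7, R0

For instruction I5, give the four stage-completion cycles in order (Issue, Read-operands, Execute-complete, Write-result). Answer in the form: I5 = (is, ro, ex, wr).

cycle 1: I1 dispatched to SHIFT
cycle 2: I1 operands ready
cycle 3: I1 complete
cycle 4: R6←I1
cycle 5: I2 dispatched to ADD
cycle 6: I2 operands ready | I3 dispatched to MUL
cycle 7: I3 operands ready
cycle 8: I2 complete
cycle 9: R6←I2
cycle 13: I3 complete
cycle 14: R5←I3
cycle 15: I4 dispatched to MUL
cycle 16: I4 operands ready
cycle 22: I4 complete
cycle 23: R4←I4
cycle 24: I5 dispatched to MUL
cycle 25: I5 operands ready | I6 dispatched to LSU
cycle 26: I6 operands ready | I7 dispatched to ADD
cycle 27: I6 complete
cycle 28: R6←I6
cycle 29: I7 operands ready
cycle 31: I5 complete | I7 complete
cycle 32: R1←I5 | R2←I7
cycle 33: I8 dispatched to LSU
cycle 34: I8 operands ready
cycle 35: I8 complete
cycle 36: R2←I8

I5 = (24, 25, 31, 32)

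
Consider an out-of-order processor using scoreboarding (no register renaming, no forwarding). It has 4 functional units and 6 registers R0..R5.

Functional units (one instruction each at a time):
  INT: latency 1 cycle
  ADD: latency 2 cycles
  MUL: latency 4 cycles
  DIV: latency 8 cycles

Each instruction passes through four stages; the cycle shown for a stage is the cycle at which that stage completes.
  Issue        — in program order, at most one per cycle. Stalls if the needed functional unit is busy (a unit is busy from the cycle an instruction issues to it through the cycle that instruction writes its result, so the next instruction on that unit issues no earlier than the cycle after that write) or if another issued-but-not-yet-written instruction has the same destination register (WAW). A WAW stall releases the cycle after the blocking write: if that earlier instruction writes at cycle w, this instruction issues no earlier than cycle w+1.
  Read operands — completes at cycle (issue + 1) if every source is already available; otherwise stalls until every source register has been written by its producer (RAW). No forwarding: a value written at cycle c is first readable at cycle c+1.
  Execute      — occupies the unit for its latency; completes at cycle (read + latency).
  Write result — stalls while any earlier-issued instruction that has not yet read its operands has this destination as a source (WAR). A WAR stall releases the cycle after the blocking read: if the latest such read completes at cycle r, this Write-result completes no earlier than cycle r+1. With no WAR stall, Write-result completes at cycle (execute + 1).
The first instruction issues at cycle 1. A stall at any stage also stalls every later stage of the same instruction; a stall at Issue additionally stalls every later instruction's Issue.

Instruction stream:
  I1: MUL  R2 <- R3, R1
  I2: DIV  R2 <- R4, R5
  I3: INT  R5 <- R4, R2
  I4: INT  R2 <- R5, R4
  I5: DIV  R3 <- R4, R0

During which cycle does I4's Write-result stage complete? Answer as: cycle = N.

c1: issue I1 (MUL)
c2: I1 read-ops
c6: I1 finished on MUL
c7: I1→R2
c8: issue I2 (DIV)
c9: I2 read-ops | issue I3 (INT)
c17: I2 finished on DIV
c18: I2→R2
c19: I3 read-ops
c20: I3 finished on INT
c21: I3→R5
c22: issue I4 (INT)
c23: I4 read-ops | issue I5 (DIV)
c24: I4 finished on INT | I5 read-ops
c25: I4→R2
c32: I5 finished on DIV
c33: I5→R3

cycle = 25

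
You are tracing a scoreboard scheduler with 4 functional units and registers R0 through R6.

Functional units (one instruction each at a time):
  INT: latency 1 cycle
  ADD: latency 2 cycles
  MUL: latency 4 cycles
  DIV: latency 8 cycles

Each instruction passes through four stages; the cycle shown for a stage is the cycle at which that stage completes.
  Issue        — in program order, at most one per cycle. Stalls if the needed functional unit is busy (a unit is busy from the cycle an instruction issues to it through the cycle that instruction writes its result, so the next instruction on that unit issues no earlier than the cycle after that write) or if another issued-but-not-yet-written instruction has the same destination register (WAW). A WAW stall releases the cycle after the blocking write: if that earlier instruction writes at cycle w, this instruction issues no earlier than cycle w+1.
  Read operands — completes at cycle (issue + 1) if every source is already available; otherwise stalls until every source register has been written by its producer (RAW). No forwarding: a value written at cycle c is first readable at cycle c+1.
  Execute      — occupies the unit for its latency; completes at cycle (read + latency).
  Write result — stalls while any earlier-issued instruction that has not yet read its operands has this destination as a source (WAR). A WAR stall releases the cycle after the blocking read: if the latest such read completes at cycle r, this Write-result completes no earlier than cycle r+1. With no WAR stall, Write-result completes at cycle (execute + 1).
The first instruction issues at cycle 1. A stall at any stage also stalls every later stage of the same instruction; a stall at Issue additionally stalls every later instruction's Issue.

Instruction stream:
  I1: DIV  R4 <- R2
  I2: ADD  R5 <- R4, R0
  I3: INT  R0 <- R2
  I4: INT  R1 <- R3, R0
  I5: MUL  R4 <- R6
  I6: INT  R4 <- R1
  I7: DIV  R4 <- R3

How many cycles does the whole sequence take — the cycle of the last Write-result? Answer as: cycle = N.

cycle = 36

I1 -> (1, 2, 10, 11)
I2 -> (2, 12, 14, 15)  // RAW R4: wait I1 write@11
I3 -> (3, 4, 5, 13)  // WAR R0: wait I2 read@12
I4 -> (14, 15, 16, 17)  // struct: INT busy until I3 writes@13
I5 -> (15, 16, 20, 21)
I6 -> (22, 23, 24, 25)  // WAW R4: wait I5 write@21
I7 -> (26, 27, 35, 36)  // WAW R4: wait I6 write@25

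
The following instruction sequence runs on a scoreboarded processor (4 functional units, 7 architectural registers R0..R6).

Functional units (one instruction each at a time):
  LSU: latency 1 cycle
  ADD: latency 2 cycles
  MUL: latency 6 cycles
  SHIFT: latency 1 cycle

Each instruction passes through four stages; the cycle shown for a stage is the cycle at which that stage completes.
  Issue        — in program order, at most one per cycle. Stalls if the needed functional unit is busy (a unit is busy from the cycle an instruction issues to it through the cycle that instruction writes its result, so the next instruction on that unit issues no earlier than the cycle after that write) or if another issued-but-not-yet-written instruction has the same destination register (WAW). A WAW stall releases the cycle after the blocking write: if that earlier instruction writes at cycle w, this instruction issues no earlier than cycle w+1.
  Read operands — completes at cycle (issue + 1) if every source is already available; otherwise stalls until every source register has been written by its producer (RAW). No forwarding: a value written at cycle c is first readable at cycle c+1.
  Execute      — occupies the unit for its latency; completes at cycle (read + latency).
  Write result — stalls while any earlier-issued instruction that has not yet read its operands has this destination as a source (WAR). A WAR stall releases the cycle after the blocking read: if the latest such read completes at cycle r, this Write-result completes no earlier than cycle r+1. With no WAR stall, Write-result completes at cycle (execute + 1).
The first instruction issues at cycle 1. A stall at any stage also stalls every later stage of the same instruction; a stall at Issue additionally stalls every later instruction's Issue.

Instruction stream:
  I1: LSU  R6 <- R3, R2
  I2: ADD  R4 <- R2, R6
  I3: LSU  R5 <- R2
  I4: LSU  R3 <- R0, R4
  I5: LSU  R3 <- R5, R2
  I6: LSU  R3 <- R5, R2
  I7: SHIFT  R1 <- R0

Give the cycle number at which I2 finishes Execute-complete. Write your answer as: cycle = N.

cycle = 7

[I1] 1/2/3/4
[I2] 2/5/7/8  (RAW R6: wait I1 write@4)
[I3] 5/6/7/8  (struct: LSU busy until I1 writes@4)
[I4] 9/10/11/12  (struct: LSU busy until I3 writes@8)
[I5] 13/14/15/16  (struct: LSU busy until I4 writes@12)
[I6] 17/18/19/20  (struct: LSU busy until I5 writes@16)
[I7] 18/19/20/21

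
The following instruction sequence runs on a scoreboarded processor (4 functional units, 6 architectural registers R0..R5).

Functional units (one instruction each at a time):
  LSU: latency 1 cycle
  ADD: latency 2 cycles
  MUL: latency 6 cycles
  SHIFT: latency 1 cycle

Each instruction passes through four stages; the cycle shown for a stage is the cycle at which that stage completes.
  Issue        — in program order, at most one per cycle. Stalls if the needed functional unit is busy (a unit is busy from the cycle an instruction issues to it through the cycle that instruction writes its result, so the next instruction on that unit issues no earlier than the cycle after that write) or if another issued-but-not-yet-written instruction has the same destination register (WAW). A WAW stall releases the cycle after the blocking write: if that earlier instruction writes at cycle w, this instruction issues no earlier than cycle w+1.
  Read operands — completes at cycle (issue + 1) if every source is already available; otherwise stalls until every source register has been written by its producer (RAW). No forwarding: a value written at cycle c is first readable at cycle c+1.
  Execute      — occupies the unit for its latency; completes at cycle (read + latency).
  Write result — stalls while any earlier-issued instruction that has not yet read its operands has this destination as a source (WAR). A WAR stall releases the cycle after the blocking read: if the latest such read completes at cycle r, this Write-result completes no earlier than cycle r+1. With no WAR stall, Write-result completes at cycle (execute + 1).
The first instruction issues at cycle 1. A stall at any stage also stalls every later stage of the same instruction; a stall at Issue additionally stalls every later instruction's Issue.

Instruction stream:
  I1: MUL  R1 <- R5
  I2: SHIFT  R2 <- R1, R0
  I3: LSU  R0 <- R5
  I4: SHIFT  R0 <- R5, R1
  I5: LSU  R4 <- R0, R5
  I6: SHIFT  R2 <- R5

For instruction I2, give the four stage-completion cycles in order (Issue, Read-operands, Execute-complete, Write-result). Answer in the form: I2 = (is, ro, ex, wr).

I2 = (2, 10, 11, 12)

cycle 1: I1 dispatched to MUL
cycle 2: I1 operands ready, I2 dispatched to SHIFT
cycle 3: I3 dispatched to LSU
cycle 4: I3 operands ready
cycle 5: I3 complete
cycle 8: I1 complete
cycle 9: R1←I1
cycle 10: I2 operands ready
cycle 11: I2 complete, R0←I3
cycle 12: R2←I2
cycle 13: I4 dispatched to SHIFT
cycle 14: I4 operands ready, I5 dispatched to LSU
cycle 15: I4 complete
cycle 16: R0←I4
cycle 17: I5 operands ready, I6 dispatched to SHIFT
cycle 18: I5 complete, I6 operands ready
cycle 19: R4←I5, I6 complete
cycle 20: R2←I6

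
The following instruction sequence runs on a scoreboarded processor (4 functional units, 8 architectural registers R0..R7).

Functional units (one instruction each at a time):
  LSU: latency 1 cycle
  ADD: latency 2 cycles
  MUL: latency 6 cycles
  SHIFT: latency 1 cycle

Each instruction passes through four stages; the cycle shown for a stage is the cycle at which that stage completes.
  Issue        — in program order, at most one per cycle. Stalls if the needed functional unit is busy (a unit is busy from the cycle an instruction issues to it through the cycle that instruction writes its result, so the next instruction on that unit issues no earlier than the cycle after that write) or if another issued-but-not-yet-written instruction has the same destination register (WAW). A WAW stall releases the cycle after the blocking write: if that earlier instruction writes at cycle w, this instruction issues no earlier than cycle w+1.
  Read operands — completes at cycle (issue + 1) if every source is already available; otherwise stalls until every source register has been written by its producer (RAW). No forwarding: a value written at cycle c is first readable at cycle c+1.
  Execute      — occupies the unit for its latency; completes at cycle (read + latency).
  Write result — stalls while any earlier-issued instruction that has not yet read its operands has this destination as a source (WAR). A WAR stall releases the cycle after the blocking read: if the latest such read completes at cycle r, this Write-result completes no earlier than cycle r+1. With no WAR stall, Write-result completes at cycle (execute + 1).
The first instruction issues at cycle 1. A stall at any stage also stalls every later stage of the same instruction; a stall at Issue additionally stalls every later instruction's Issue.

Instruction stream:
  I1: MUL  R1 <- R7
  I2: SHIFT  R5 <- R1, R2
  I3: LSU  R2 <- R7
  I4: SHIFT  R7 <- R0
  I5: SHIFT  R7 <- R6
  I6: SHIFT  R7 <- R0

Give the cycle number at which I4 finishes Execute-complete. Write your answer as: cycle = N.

cycle = 15

[I1] 1/2/8/9
[I2] 2/10/11/12  (RAW R1: wait I1 write@9)
[I3] 3/4/5/11  (WAR R2: wait I2 read@10)
[I4] 13/14/15/16  (struct: SHIFT busy until I2 writes@12)
[I5] 17/18/19/20  (struct: SHIFT busy until I4 writes@16)
[I6] 21/22/23/24  (struct: SHIFT busy until I5 writes@20)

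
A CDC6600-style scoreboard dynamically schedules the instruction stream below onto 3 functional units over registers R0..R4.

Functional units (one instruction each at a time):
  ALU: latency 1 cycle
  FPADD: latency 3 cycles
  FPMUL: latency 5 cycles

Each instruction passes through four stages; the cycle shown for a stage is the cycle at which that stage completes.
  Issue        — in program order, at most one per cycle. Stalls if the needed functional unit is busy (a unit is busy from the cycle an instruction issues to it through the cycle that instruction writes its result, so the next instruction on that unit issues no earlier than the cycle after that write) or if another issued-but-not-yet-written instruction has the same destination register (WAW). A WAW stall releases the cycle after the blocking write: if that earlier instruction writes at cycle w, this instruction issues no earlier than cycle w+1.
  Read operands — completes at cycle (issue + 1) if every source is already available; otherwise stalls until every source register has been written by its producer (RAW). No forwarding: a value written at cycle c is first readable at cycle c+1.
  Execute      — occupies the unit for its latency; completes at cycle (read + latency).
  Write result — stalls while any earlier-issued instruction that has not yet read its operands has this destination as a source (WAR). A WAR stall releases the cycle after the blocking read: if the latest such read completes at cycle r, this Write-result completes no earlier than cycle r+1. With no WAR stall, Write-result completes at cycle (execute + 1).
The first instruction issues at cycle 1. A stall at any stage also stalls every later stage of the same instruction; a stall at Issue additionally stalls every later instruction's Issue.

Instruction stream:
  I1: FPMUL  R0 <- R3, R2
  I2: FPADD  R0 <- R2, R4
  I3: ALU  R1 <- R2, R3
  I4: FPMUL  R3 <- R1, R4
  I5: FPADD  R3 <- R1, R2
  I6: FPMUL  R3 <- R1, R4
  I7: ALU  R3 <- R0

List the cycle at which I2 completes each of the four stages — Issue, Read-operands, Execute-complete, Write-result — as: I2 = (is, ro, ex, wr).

I2 = (9, 10, 13, 14)

cycle 1: I1 issues→FPMUL
cycle 2: I1 reads
cycle 7: I1 exec-done
cycle 8: I1 writes R0
cycle 9: I2 issues→FPADD
cycle 10: I2 reads · I3 issues→ALU
cycle 11: I3 reads · I4 issues→FPMUL
cycle 12: I3 exec-done
cycle 13: I2 exec-done · I3 writes R1
cycle 14: I2 writes R0 · I4 reads
cycle 19: I4 exec-done
cycle 20: I4 writes R3
cycle 21: I5 issues→FPADD
cycle 22: I5 reads
cycle 25: I5 exec-done
cycle 26: I5 writes R3
cycle 27: I6 issues→FPMUL
cycle 28: I6 reads
cycle 33: I6 exec-done
cycle 34: I6 writes R3
cycle 35: I7 issues→ALU
cycle 36: I7 reads
cycle 37: I7 exec-done
cycle 38: I7 writes R3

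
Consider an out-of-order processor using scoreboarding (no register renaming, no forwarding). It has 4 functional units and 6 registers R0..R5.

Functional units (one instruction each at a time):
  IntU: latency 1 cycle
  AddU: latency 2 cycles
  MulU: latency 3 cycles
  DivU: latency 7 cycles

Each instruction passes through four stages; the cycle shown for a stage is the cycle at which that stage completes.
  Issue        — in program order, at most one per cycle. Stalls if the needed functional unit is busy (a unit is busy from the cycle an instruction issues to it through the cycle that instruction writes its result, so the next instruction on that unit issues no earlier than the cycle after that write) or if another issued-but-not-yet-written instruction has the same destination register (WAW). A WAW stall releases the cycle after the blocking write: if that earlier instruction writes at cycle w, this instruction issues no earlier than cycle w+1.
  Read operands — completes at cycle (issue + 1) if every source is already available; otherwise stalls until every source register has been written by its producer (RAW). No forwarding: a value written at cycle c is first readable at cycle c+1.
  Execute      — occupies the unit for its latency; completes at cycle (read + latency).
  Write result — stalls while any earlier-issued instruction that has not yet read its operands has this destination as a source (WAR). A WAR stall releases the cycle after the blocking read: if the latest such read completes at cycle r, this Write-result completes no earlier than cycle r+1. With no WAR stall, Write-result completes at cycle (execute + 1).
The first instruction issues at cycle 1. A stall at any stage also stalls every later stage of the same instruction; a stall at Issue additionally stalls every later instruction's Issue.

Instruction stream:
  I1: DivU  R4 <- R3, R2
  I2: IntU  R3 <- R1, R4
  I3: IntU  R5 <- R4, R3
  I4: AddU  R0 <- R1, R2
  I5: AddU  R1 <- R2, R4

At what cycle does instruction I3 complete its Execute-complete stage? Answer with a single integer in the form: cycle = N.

cycle = 16

1) issue 1, read 2, done 9, write 10
2) issue 2, read 11, done 12, write 13  <RAW R4: wait I1 write@10>
3) issue 14, read 15, done 16, write 17  <struct: IntU busy until I2 writes@13>
4) issue 15, read 16, done 18, write 19
5) issue 20, read 21, done 23, write 24  <struct: AddU busy until I4 writes@19>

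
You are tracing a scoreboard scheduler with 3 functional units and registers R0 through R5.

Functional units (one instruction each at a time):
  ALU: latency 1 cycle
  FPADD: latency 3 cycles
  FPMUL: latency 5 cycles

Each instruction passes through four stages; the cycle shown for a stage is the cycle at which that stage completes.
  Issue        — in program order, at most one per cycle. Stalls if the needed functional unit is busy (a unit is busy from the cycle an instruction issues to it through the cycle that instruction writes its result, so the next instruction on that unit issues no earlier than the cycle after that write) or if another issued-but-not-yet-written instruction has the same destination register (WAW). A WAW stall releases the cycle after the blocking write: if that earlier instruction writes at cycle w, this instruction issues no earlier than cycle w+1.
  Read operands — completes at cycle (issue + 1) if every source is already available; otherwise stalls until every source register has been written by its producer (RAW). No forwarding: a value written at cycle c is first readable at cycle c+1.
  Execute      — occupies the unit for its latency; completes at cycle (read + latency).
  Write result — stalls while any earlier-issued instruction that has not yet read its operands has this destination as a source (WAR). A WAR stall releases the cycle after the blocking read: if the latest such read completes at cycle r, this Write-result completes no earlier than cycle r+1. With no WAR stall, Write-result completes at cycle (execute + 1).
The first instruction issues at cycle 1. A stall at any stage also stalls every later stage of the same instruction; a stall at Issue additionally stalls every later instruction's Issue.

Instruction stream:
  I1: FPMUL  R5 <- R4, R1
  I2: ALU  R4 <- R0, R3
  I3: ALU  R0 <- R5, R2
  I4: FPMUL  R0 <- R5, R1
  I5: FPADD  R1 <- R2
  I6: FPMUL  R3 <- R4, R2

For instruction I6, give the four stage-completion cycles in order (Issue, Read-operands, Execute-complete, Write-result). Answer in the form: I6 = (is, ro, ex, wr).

I6 = (20, 21, 26, 27)

1) issue 1, read 2, done 7, write 8
2) issue 2, read 3, done 4, write 5
3) issue 6, read 9, done 10, write 11  <struct: ALU busy until I2 writes@5 / RAW R5: wait I1 write@8>
4) issue 12, read 13, done 18, write 19  <WAW R0: wait I3 write@11>
5) issue 13, read 14, done 17, write 18
6) issue 20, read 21, done 26, write 27  <struct: FPMUL busy until I4 writes@19>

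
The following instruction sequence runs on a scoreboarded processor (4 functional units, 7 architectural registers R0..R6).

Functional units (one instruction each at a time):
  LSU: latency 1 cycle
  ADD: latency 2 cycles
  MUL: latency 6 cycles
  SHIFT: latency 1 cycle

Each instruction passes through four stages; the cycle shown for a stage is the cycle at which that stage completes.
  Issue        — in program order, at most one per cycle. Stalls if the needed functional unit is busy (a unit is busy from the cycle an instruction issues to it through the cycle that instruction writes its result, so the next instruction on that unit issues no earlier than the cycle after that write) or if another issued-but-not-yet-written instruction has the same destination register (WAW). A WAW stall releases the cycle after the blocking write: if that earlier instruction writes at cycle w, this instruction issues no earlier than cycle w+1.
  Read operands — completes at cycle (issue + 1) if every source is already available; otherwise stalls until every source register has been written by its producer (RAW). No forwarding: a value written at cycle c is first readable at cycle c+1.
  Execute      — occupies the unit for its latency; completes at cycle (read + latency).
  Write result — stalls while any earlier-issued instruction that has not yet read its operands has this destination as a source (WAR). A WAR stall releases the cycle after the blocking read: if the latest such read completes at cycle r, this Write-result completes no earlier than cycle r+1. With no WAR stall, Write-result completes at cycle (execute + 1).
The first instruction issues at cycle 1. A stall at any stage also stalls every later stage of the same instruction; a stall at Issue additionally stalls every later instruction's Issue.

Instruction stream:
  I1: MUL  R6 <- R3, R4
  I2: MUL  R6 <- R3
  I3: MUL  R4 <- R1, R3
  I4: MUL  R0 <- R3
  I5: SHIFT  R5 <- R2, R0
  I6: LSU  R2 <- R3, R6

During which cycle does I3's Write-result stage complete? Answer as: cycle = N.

1) issue 1, read 2, done 8, write 9
2) issue 10, read 11, done 17, write 18  <struct: MUL busy until I1 writes@9>
3) issue 19, read 20, done 26, write 27  <struct: MUL busy until I2 writes@18>
4) issue 28, read 29, done 35, write 36  <struct: MUL busy until I3 writes@27>
5) issue 29, read 37, done 38, write 39  <RAW R0: wait I4 write@36>
6) issue 30, read 31, done 32, write 38  <WAR R2: wait I5 read@37>

cycle = 27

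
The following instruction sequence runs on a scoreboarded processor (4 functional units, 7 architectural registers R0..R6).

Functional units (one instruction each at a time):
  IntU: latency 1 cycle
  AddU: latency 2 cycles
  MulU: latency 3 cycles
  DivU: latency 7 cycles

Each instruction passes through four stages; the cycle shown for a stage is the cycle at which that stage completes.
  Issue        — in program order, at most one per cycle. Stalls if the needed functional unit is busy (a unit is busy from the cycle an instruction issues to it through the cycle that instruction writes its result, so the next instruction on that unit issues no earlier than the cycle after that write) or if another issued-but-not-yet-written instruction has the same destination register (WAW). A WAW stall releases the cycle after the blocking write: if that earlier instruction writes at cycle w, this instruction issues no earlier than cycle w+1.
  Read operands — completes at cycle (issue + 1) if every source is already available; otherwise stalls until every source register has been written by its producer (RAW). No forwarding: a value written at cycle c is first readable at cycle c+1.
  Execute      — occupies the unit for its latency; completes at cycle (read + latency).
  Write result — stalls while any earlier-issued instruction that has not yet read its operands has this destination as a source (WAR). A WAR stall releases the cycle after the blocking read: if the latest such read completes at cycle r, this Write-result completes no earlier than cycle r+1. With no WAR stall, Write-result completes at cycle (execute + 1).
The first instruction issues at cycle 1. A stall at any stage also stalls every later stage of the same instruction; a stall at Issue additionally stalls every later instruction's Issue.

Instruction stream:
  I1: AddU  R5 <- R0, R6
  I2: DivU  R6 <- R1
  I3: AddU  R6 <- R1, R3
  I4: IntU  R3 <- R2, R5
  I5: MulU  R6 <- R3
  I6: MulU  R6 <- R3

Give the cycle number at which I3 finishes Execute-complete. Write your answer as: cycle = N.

cycle = 15

1) issue 1, read 2, done 4, write 5
2) issue 2, read 3, done 10, write 11
3) issue 12, read 13, done 15, write 16  <WAW R6: wait I2 write@11>
4) issue 13, read 14, done 15, write 16
5) issue 17, read 18, done 21, write 22  <WAW R6: wait I3 write@16>
6) issue 23, read 24, done 27, write 28  <struct: MulU busy until I5 writes@22>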